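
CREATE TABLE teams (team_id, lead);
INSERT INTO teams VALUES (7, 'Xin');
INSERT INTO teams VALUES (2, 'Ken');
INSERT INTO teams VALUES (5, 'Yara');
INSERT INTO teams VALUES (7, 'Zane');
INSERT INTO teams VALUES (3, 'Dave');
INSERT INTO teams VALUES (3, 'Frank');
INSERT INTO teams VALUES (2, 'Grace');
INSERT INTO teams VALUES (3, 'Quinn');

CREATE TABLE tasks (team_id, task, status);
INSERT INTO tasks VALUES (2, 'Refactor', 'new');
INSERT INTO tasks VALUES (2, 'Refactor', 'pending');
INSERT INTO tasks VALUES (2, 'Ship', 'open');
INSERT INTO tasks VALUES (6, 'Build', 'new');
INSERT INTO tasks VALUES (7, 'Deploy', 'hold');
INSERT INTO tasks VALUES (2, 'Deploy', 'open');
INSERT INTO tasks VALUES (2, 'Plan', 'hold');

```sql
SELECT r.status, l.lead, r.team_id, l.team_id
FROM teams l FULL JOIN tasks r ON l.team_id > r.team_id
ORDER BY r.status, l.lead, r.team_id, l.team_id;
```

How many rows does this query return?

FULL OUTER JOIN keeps every row from both sides; unmatched rows get NULL for the other side's columns.
Matching on l.team_id > r.team_id.
- l[0] team_id=7 → 6 match(es) in r → 6 row(s).
- l[1] team_id=2 → no match; kept with NULLs on the r side.
- l[2] team_id=5 → 5 match(es) in r → 5 row(s).
- l[3] team_id=7 → 6 match(es) in r → 6 row(s).
- l[4] team_id=3 → 5 match(es) in r → 5 row(s).
- l[5] team_id=3 → 5 match(es) in r → 5 row(s).
- l[6] team_id=2 → no match; kept with NULLs on the r side.
- l[7] team_id=3 → 5 match(es) in r → 5 row(s).
- plus 1 unmatched r row(s), each kept with NULL l columns.
Total: 32 matched + 3 padded = 35 rows.

35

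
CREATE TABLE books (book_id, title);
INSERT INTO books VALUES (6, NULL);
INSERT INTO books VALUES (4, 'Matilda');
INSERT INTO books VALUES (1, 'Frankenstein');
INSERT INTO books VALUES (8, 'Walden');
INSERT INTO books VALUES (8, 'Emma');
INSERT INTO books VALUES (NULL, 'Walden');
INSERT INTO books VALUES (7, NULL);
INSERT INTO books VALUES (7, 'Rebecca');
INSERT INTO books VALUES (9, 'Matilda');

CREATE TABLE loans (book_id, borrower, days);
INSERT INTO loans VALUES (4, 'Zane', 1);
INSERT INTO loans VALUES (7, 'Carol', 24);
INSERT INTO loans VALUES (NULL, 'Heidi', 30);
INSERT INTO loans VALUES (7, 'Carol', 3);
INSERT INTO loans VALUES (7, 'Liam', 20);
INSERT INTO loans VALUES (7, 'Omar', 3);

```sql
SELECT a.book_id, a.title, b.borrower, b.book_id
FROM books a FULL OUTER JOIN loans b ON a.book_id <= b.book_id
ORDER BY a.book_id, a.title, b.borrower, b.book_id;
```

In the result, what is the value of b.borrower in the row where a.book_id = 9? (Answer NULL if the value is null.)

NULL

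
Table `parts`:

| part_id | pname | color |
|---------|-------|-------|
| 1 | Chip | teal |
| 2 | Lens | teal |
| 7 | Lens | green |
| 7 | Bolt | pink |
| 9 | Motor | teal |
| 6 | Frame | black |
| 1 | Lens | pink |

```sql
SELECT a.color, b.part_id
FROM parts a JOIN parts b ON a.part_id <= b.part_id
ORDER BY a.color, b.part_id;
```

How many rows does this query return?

30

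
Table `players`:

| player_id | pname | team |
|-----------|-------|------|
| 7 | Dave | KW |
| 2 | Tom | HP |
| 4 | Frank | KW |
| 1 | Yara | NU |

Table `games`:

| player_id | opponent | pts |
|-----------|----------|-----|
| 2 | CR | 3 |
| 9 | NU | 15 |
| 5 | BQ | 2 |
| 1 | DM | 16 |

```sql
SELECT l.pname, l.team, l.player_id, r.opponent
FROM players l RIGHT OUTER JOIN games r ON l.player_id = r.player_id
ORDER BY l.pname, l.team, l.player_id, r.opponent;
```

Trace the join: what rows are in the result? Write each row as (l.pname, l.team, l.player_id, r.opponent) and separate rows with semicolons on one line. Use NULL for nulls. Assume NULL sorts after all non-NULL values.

RIGHT JOIN keeps every row from `games`; unmatched rows get NULL for `players`'s columns.
Matching on l.player_id = r.player_id.
Matched pairs: 2; unmatched r rows kept: 2.

(Tom, HP, 2, CR); (Yara, NU, 1, DM); (NULL, NULL, NULL, BQ); (NULL, NULL, NULL, NU)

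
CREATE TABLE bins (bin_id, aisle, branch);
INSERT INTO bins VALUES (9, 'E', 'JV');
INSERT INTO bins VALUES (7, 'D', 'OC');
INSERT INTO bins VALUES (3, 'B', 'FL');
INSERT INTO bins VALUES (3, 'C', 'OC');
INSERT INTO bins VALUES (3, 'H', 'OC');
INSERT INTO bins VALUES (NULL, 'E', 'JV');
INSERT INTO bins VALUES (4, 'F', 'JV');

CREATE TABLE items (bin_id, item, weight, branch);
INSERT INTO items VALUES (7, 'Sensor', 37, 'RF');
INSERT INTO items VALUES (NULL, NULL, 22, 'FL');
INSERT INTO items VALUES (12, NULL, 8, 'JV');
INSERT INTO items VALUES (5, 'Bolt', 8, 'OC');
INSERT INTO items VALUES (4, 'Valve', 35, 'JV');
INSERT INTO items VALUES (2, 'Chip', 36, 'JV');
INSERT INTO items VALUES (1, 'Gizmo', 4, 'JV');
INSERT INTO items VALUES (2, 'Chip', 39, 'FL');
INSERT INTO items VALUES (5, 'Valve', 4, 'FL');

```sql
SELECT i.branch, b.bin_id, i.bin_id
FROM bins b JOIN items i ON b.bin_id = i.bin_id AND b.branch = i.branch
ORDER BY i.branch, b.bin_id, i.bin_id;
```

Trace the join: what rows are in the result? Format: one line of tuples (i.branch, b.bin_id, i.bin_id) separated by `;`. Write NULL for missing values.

(JV, 4, 4)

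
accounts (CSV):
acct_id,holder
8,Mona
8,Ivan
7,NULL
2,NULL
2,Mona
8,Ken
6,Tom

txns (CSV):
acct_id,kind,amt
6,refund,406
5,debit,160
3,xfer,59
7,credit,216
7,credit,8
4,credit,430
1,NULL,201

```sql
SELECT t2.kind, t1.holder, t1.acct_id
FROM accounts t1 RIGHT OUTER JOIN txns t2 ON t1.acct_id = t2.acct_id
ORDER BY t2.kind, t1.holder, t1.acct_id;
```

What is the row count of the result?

RIGHT JOIN keeps every row from `txns`; unmatched rows get NULL for `accounts`'s columns.
Matching on t1.acct_id = t2.acct_id.
Matched pairs: 3; unmatched t2 rows kept: 4.
Total: 3 matched + 4 padded = 7 rows.

7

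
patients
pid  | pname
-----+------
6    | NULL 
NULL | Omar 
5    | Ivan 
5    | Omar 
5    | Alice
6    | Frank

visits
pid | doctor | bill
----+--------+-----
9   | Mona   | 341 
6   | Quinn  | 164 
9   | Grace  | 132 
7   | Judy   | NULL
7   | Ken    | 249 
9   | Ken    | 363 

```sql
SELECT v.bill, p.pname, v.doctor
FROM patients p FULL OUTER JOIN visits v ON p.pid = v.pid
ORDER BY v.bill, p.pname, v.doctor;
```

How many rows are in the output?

11

FULL OUTER JOIN keeps every row from both sides; unmatched rows get NULL for the other side's columns.
Matching on p.pid = v.pid. A NULL in a compared column never satisfies the condition.
- p row (pid=6): matches 1 v row(s) → 1 output row(s).
- p row (pid=NULL): no match → kept, v columns NULL.
- p row (pid=5): no match → kept, v columns NULL.
- p row (pid=5): no match → kept, v columns NULL.
- p row (pid=5): no match → kept, v columns NULL.
- p row (pid=6): matches 1 v row(s) → 1 output row(s).
- plus 5 unmatched v row(s), each kept with NULL p columns.
Total: 2 matched + 9 padded = 11 rows.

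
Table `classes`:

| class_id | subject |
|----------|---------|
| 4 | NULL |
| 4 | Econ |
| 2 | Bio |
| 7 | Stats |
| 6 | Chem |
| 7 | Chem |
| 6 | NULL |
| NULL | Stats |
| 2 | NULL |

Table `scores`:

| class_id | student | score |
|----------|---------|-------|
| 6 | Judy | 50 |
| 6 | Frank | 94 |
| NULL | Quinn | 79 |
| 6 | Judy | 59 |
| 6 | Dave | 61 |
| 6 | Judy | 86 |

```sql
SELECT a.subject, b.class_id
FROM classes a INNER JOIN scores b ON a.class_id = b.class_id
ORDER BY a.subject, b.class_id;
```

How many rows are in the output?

INNER JOIN keeps only pairs where the ON condition holds.
Matching on a.class_id = b.class_id. A NULL in a compared column never satisfies the condition.
- a row (class_id=4): no match → dropped.
- a row (class_id=4): no match → dropped.
- a row (class_id=2): no match → dropped.
- a row (class_id=7): no match → dropped.
- a row (class_id=6): matches 5 b row(s) → 5 output row(s).
- a row (class_id=7): no match → dropped.
- a row (class_id=6): matches 5 b row(s) → 5 output row(s).
- a row (class_id=NULL): no match → dropped.
- a row (class_id=2): no match → dropped.
Total: 10 rows.

10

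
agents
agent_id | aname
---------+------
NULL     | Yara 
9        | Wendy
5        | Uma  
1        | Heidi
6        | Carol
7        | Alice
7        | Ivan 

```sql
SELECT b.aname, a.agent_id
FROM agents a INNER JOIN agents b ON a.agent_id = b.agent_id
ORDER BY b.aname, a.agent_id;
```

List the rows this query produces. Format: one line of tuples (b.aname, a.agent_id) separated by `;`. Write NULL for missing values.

(Alice, 7); (Alice, 7); (Carol, 6); (Heidi, 1); (Ivan, 7); (Ivan, 7); (Uma, 5); (Wendy, 9)

INNER JOIN keeps only pairs where the ON condition holds.
Matching on a.agent_id = b.agent_id. A NULL in a compared column never satisfies the condition.
- agent_id=NULL: no matching b row, dropped.
- agent_id=9: 1 matching b row(s), so 1 row(s) emitted.
- agent_id=5: 1 matching b row(s), so 1 row(s) emitted.
- agent_id=1: 1 matching b row(s), so 1 row(s) emitted.
- agent_id=6: 1 matching b row(s), so 1 row(s) emitted.
- agent_id=7: 2 matching b row(s), so 2 row(s) emitted.
- agent_id=7: 2 matching b row(s), so 2 row(s) emitted.
After projecting and ordering:
b.aname | a.agent_id
Alice | 7
Alice | 7
Carol | 6
Heidi | 1
Ivan | 7
Ivan | 7
Uma | 5
Wendy | 9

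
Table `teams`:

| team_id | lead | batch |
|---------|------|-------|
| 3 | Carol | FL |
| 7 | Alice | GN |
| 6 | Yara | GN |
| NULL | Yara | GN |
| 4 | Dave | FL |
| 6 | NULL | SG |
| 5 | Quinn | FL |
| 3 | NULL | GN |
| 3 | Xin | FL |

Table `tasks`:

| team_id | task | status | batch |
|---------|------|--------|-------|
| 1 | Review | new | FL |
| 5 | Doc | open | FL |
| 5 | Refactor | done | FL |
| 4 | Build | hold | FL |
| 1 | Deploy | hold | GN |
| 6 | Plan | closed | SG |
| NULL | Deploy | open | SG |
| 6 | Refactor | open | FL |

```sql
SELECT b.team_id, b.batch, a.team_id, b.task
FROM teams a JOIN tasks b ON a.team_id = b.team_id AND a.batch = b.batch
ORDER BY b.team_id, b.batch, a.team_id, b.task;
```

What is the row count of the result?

4

INNER JOIN keeps only pairs where the ON condition holds.
Matching on a.team_id = b.team_id AND a.batch = b.batch. A NULL in a compared column never satisfies the condition.
- team_id=3, batch=FL: no matching b row, dropped.
- team_id=7, batch=GN: no matching b row, dropped.
- team_id=6, batch=GN: no matching b row, dropped.
- team_id=NULL, batch=GN: no matching b row, dropped.
- team_id=4, batch=FL: 1 matching b row(s), so 1 row(s) emitted.
- team_id=6, batch=SG: 1 matching b row(s), so 1 row(s) emitted.
- team_id=5, batch=FL: 2 matching b row(s), so 2 row(s) emitted.
- team_id=3, batch=GN: no matching b row, dropped.
- team_id=3, batch=FL: no matching b row, dropped.
Total: 4 rows.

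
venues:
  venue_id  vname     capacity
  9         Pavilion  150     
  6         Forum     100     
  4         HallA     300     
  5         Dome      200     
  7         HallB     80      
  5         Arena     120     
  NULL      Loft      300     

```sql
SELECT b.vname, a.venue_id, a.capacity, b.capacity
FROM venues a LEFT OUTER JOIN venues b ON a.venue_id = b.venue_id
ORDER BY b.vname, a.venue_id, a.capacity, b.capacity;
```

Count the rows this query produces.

9

LEFT JOIN keeps every row from `venues a`; unmatched rows get NULL for `venues b`'s columns.
Matching on a.venue_id = b.venue_id. A NULL in a compared column never satisfies the condition.
Matched pairs: 8; unmatched a rows kept: 1.
Total: 8 matched + 1 padded = 9 rows.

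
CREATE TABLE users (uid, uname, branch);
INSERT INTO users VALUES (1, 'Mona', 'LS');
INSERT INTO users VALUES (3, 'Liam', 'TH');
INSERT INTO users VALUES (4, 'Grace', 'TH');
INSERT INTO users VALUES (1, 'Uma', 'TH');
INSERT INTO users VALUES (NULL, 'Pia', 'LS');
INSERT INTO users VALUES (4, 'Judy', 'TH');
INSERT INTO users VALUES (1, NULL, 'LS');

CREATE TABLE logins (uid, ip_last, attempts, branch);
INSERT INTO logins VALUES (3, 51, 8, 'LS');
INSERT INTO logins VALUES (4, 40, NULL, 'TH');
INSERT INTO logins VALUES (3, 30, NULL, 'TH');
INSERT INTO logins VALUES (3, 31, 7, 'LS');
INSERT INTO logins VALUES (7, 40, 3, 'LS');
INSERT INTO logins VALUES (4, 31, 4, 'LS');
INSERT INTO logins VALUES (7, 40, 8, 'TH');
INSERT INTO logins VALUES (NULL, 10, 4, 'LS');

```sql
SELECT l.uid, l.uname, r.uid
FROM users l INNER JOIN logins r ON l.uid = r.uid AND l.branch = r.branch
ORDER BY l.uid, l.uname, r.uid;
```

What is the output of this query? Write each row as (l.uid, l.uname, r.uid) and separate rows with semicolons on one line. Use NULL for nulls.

(3, Liam, 3); (4, Grace, 4); (4, Judy, 4)

INNER JOIN keeps only pairs where the ON condition holds.
Matching on l.uid = r.uid AND l.branch = r.branch. A NULL in a compared column never satisfies the condition.
- uid=1, branch=LS: no matching r row, dropped.
- uid=3, branch=TH: 1 matching r row(s), so 1 row(s) emitted.
- uid=4, branch=TH: 1 matching r row(s), so 1 row(s) emitted.
- uid=1, branch=TH: no matching r row, dropped.
- uid=NULL, branch=LS: no matching r row, dropped.
- uid=4, branch=TH: 1 matching r row(s), so 1 row(s) emitted.
- uid=1, branch=LS: no matching r row, dropped.
After projecting and ordering:
l.uid | l.uname | r.uid
3 | Liam | 3
4 | Grace | 4
4 | Judy | 4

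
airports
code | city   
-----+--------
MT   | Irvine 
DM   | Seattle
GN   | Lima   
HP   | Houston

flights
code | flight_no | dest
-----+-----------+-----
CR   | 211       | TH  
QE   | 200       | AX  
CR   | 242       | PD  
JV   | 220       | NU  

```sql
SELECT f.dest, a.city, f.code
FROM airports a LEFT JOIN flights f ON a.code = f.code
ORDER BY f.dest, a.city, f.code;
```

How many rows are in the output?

4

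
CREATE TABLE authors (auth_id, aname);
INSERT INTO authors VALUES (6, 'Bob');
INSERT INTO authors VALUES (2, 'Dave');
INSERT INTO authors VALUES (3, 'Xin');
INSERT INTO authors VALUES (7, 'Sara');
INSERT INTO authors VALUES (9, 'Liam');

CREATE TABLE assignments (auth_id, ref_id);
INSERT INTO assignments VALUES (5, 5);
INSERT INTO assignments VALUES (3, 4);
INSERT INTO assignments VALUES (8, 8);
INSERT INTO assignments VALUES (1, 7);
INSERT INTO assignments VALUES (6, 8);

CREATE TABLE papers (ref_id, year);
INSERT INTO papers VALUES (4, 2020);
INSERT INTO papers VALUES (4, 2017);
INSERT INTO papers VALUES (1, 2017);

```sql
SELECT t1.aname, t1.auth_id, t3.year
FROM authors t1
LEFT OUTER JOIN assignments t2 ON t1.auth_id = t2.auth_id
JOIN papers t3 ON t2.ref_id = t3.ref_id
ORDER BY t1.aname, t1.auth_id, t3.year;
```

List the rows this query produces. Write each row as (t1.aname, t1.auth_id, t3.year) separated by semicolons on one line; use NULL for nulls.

(Xin, 3, 2017); (Xin, 3, 2020)

Step 1 — t1 LEFT JOIN t2 on auth_id → 5 row(s).
Then INNER JOIN `papers t3` on ref_id: keep only rows whose t2.ref_id appears in t3.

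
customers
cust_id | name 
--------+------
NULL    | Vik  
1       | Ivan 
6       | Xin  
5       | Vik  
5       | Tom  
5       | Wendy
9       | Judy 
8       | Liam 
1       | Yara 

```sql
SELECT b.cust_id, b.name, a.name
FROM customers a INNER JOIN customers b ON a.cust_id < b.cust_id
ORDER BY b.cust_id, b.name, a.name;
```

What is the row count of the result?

24

INNER JOIN keeps only pairs where the ON condition holds.
Matching on a.cust_id < b.cust_id. A NULL in a compared column never satisfies the condition.
- a[0] cust_id=NULL → no match; dropped.
- a[1] cust_id=1 → 6 match(es) in b → 6 row(s).
- a[2] cust_id=6 → 2 match(es) in b → 2 row(s).
- a[3] cust_id=5 → 3 match(es) in b → 3 row(s).
- a[4] cust_id=5 → 3 match(es) in b → 3 row(s).
- a[5] cust_id=5 → 3 match(es) in b → 3 row(s).
- a[6] cust_id=9 → no match; dropped.
- a[7] cust_id=8 → 1 match(es) in b → 1 row(s).
- a[8] cust_id=1 → 6 match(es) in b → 6 row(s).
Total: 24 rows.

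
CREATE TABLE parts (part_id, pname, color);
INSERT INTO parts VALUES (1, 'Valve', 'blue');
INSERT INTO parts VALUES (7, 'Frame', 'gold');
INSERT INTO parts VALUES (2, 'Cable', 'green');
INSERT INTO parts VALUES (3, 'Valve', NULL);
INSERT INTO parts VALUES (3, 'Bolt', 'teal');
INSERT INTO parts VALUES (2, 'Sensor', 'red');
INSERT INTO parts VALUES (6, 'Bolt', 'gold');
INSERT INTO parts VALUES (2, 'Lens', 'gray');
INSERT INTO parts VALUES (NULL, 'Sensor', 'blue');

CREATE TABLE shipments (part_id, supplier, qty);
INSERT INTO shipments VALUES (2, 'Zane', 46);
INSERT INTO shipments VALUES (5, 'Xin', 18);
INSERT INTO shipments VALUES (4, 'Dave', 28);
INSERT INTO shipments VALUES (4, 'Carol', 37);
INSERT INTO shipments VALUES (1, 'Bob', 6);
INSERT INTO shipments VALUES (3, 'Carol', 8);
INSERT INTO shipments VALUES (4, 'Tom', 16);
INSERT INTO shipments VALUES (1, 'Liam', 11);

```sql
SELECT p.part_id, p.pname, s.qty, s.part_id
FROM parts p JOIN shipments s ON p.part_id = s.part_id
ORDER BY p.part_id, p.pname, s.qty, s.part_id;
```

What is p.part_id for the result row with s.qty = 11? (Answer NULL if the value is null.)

INNER JOIN keeps only pairs where the ON condition holds.
Matching on p.part_id = s.part_id. A NULL in a compared column never satisfies the condition.
Matched pairs: 7.

1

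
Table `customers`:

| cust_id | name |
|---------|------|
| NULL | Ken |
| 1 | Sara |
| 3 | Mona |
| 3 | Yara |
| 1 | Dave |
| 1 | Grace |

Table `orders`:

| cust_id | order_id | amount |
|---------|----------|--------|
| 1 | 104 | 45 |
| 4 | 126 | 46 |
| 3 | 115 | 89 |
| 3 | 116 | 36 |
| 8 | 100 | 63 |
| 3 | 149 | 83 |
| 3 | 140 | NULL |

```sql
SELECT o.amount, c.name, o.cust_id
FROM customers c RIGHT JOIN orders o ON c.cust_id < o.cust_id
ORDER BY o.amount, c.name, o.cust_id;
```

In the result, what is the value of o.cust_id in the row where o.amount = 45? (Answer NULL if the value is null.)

1

RIGHT JOIN keeps every row from `orders`; unmatched rows get NULL for `customers`'s columns.
Matching on c.cust_id < o.cust_id. A NULL in a compared column never satisfies the condition.
- c row (cust_id=NULL): no match.
- c row (cust_id=1): matches 6 o row(s) → 6 output row(s).
- c row (cust_id=3): matches 2 o row(s) → 2 output row(s).
- c row (cust_id=3): matches 2 o row(s) → 2 output row(s).
- c row (cust_id=1): matches 6 o row(s) → 6 output row(s).
- c row (cust_id=1): matches 6 o row(s) → 6 output row(s).
- 1 row(s) from o found no c partner → padded with NULL.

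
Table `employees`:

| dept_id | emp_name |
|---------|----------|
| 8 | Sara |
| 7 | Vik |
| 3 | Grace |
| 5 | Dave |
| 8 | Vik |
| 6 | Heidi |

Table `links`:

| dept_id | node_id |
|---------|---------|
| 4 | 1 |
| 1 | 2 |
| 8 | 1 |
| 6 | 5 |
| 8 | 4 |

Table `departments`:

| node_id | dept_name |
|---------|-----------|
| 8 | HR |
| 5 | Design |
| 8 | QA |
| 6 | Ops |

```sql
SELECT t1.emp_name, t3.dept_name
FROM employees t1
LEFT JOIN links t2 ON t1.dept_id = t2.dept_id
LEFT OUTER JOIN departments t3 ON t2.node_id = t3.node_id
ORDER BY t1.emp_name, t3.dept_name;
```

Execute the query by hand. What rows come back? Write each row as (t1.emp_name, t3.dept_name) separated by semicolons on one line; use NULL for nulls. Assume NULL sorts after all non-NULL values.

(Dave, NULL); (Grace, NULL); (Heidi, Design); (Sara, NULL); (Sara, NULL); (Vik, NULL); (Vik, NULL); (Vik, NULL)

Evaluate left to right. First `employees t1 LEFT JOIN links t2` on dept_id: 8 row(s).
Then LEFT JOIN `departments t3` on node_id: each of those 8 rows is kept; rows whose t2.node_id has no match in t3 get NULL for t3's columns.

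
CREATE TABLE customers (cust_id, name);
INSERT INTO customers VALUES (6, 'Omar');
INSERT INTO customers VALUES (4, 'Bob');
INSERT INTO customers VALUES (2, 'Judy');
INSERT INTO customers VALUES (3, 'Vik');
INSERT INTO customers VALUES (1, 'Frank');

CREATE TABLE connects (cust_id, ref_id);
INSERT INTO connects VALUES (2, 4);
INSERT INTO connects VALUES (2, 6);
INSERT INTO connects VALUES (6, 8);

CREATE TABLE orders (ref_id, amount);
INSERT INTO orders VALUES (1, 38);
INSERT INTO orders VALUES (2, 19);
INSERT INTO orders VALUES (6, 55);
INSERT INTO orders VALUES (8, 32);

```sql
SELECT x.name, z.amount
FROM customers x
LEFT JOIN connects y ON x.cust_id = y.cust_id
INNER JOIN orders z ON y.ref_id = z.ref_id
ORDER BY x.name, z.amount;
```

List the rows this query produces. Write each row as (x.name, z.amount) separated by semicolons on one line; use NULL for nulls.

(Judy, 55); (Omar, 32)

Joins associate left-to-right: customers LEFT JOIN connects on cust_id gives 6 intermediate row(s).
Then INNER JOIN `orders z` on ref_id: keep only rows whose y.ref_id appears in z.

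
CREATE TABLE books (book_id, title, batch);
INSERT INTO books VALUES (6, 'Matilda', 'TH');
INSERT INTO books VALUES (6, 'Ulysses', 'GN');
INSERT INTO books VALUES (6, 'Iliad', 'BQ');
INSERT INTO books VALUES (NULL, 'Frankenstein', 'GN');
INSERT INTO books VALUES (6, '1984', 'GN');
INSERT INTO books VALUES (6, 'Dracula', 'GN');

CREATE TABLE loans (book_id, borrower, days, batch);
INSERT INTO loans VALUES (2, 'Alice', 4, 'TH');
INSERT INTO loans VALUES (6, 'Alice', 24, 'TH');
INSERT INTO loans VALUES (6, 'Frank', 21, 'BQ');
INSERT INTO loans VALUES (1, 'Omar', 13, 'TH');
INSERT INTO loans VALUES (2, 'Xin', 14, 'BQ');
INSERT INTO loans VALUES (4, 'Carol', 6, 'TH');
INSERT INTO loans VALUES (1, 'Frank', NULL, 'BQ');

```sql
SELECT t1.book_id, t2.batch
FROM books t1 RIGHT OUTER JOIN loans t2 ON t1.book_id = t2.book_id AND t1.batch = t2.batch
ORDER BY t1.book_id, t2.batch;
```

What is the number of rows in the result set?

7

RIGHT JOIN keeps every row from `loans`; unmatched rows get NULL for `books`'s columns.
Matching on t1.book_id = t2.book_id AND t1.batch = t2.batch. A NULL in a compared column never satisfies the condition.
- t1[0] book_id=6, batch=TH → 1 match(es) in t2 → 1 row(s).
- t1[1] book_id=6, batch=GN → no match.
- t1[2] book_id=6, batch=BQ → 1 match(es) in t2 → 1 row(s).
- t1[3] book_id=NULL, batch=GN → no match.
- t1[4] book_id=6, batch=GN → no match.
- t1[5] book_id=6, batch=GN → no match.
- 5 t2 row(s) had no t1 match → kept, t1 columns NULL.
Total: 2 matched + 5 padded = 7 rows.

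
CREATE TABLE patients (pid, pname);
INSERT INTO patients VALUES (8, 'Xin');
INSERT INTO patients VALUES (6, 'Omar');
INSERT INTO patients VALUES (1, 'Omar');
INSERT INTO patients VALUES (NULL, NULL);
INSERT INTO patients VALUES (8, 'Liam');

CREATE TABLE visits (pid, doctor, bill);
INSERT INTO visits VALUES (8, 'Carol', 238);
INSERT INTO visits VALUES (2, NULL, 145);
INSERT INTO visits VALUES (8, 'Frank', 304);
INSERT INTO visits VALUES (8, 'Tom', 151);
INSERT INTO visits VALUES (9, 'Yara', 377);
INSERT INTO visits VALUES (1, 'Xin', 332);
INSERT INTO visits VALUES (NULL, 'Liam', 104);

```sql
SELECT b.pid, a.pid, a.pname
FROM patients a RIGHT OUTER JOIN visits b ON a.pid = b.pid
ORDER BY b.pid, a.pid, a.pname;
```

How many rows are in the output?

10

RIGHT JOIN keeps every row from `visits`; unmatched rows get NULL for `patients`'s columns.
Matching on a.pid = b.pid. A NULL in a compared column never satisfies the condition.
- a row (pid=8): matches 3 b row(s) → 3 output row(s).
- a row (pid=6): no match.
- a row (pid=1): matches 1 b row(s) → 1 output row(s).
- a row (pid=NULL): no match.
- a row (pid=8): matches 3 b row(s) → 3 output row(s).
- plus 3 unmatched b row(s), each kept with NULL a columns.
Total: 7 matched + 3 padded = 10 rows.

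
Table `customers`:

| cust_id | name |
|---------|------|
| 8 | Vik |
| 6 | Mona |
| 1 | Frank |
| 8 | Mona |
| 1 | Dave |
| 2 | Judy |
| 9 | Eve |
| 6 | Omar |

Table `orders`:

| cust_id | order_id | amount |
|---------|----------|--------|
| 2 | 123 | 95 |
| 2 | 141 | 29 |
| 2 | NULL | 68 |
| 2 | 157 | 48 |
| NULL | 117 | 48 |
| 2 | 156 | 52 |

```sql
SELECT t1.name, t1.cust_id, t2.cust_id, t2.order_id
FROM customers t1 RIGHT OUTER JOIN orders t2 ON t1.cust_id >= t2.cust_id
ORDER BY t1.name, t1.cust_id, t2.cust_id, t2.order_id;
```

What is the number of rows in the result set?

31

RIGHT JOIN keeps every row from `orders`; unmatched rows get NULL for `customers`'s columns.
Matching on t1.cust_id >= t2.cust_id. A NULL in a compared column never satisfies the condition.
Matched pairs: 30; unmatched t2 rows kept: 1.
Total: 30 matched + 1 padded = 31 rows.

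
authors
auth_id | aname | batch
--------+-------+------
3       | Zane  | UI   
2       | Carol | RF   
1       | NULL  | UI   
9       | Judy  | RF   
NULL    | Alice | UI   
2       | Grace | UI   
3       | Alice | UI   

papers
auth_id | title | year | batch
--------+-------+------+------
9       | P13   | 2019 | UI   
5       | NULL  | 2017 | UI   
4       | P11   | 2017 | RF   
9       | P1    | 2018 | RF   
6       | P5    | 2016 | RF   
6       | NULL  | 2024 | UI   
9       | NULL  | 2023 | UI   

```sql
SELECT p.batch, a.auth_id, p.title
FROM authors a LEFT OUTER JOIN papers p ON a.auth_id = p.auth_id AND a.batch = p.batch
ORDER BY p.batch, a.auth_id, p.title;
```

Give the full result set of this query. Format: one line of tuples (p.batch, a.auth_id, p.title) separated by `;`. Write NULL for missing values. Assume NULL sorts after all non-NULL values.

LEFT JOIN keeps every row from `authors`; unmatched rows get NULL for `papers`'s columns.
Matching on a.auth_id = p.auth_id AND a.batch = p.batch. A NULL in a compared column never satisfies the condition.
- auth_id=3, batch=UI: no p row matches, row kept with p columns NULL.
- auth_id=2, batch=RF: no p row matches, row kept with p columns NULL.
- auth_id=1, batch=UI: no p row matches, row kept with p columns NULL.
- auth_id=9, batch=RF: 1 matching p row(s), so 1 row(s) emitted.
- auth_id=NULL, batch=UI: no p row matches, row kept with p columns NULL.
- auth_id=2, batch=UI: no p row matches, row kept with p columns NULL.
- auth_id=3, batch=UI: no p row matches, row kept with p columns NULL.
After projecting and ordering:
p.batch | a.auth_id | p.title
RF | 9 | P1
NULL | 1 | NULL
NULL | 2 | NULL
NULL | 2 | NULL
NULL | 3 | NULL
NULL | 3 | NULL
NULL | NULL | NULL

(RF, 9, P1); (NULL, 1, NULL); (NULL, 2, NULL); (NULL, 2, NULL); (NULL, 3, NULL); (NULL, 3, NULL); (NULL, NULL, NULL)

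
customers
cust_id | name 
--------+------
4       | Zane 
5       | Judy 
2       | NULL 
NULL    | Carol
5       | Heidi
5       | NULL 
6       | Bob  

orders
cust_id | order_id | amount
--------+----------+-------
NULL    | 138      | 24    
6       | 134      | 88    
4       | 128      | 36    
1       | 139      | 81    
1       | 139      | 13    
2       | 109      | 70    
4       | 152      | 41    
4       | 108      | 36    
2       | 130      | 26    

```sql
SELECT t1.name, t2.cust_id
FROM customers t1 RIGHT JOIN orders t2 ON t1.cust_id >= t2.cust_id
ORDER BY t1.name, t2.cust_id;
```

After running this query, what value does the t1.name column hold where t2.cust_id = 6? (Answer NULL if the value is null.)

RIGHT JOIN keeps every row from `orders`; unmatched rows get NULL for `customers`'s columns.
Matching on t1.cust_id >= t2.cust_id. A NULL in a compared column never satisfies the condition.
- cust_id=4: 7 matching t2 row(s), so 7 row(s) emitted.
- cust_id=5: 7 matching t2 row(s), so 7 row(s) emitted.
- cust_id=2: 4 matching t2 row(s), so 4 row(s) emitted.
- cust_id=NULL: no matching t2 row.
- cust_id=5: 7 matching t2 row(s), so 7 row(s) emitted.
- cust_id=5: 7 matching t2 row(s), so 7 row(s) emitted.
- cust_id=6: 8 matching t2 row(s), so 8 row(s) emitted.
- 1 row(s) from t2 found no t1 partner → padded with NULL.

Bob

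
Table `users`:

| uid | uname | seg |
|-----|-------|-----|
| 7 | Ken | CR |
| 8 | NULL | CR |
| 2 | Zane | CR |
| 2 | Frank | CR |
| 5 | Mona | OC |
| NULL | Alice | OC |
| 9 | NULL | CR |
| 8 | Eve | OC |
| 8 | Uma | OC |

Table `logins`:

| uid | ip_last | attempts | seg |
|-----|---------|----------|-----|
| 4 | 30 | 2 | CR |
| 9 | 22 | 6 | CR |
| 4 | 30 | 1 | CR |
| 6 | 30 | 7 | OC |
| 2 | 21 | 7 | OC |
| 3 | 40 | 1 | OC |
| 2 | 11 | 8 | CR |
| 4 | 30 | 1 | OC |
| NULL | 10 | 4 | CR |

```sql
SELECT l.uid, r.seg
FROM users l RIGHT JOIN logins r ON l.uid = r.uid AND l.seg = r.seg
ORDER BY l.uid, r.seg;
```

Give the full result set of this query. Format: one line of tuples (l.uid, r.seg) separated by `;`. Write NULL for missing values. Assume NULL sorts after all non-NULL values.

(2, CR); (2, CR); (9, CR); (NULL, CR); (NULL, CR); (NULL, CR); (NULL, OC); (NULL, OC); (NULL, OC); (NULL, OC)

RIGHT JOIN keeps every row from `logins`; unmatched rows get NULL for `users`'s columns.
Matching on l.uid = r.uid AND l.seg = r.seg. A NULL in a compared column never satisfies the condition.
- uid=7, seg=CR: no matching r row.
- uid=8, seg=CR: no matching r row.
- uid=2, seg=CR: 1 matching r row(s), so 1 row(s) emitted.
- uid=2, seg=CR: 1 matching r row(s), so 1 row(s) emitted.
- uid=5, seg=OC: no matching r row.
- uid=NULL, seg=OC: no matching r row.
- uid=9, seg=CR: 1 matching r row(s), so 1 row(s) emitted.
- uid=8, seg=OC: no matching r row.
- uid=8, seg=OC: no matching r row.
- 7 r row(s) had no l match → kept, l columns NULL.
After projecting and ordering:
l.uid | r.seg
2 | CR
2 | CR
9 | CR
NULL | CR
NULL | CR
NULL | CR
NULL | OC
NULL | OC
NULL | OC
NULL | OC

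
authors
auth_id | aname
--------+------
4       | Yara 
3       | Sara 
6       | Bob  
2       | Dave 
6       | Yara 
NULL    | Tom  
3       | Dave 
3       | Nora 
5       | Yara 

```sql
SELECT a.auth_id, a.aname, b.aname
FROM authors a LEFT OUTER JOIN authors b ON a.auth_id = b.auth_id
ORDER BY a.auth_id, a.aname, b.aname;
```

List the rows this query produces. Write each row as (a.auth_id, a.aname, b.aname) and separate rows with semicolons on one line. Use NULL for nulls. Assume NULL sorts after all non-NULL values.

LEFT JOIN keeps every row from `authors a`; unmatched rows get NULL for `authors b`'s columns.
Matching on a.auth_id = b.auth_id. A NULL in a compared column never satisfies the condition.
- a (auth_id=4) pairs with 1 row(s) of b.
- a (auth_id=3) pairs with 3 row(s) of b.
- a (auth_id=6) pairs with 2 row(s) of b.
- a (auth_id=2) pairs with 1 row(s) of b.
- a (auth_id=6) pairs with 2 row(s) of b.
- a (auth_id=NULL) has no partner → padded with NULL.
- a (auth_id=3) pairs with 3 row(s) of b.
- a (auth_id=3) pairs with 3 row(s) of b.
- a (auth_id=5) pairs with 1 row(s) of b.

(2, Dave, Dave); (3, Dave, Dave); (3, Dave, Nora); (3, Dave, Sara); (3, Nora, Dave); (3, Nora, Nora); (3, Nora, Sara); (3, Sara, Dave); (3, Sara, Nora); (3, Sara, Sara); (4, Yara, Yara); (5, Yara, Yara); (6, Bob, Bob); (6, Bob, Yara); (6, Yara, Bob); (6, Yara, Yara); (NULL, Tom, NULL)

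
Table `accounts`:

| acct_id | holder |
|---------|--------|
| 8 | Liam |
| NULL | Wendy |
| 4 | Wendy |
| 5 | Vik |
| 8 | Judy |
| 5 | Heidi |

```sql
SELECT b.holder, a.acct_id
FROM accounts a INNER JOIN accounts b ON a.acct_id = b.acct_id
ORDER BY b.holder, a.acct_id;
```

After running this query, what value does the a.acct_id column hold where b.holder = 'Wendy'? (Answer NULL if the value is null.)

4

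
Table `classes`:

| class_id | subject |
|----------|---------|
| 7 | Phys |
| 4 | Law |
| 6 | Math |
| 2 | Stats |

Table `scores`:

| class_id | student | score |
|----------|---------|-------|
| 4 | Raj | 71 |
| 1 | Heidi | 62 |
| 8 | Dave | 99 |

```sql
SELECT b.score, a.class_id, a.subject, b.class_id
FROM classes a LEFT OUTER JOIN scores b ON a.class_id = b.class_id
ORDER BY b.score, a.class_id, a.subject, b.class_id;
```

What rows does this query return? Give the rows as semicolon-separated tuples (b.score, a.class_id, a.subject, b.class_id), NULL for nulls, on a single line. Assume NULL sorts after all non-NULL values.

LEFT JOIN keeps every row from `classes`; unmatched rows get NULL for `scores`'s columns.
Matching on a.class_id = b.class_id.
- a[0] class_id=7 → no match; kept with NULLs on the b side.
- a[1] class_id=4 → 1 match(es) in b → 1 row(s).
- a[2] class_id=6 → no match; kept with NULLs on the b side.
- a[3] class_id=2 → no match; kept with NULLs on the b side.
After projecting and ordering:
b.score | a.class_id | a.subject | b.class_id
71 | 4 | Law | 4
NULL | 2 | Stats | NULL
NULL | 6 | Math | NULL
NULL | 7 | Phys | NULL

(71, 4, Law, 4); (NULL, 2, Stats, NULL); (NULL, 6, Math, NULL); (NULL, 7, Phys, NULL)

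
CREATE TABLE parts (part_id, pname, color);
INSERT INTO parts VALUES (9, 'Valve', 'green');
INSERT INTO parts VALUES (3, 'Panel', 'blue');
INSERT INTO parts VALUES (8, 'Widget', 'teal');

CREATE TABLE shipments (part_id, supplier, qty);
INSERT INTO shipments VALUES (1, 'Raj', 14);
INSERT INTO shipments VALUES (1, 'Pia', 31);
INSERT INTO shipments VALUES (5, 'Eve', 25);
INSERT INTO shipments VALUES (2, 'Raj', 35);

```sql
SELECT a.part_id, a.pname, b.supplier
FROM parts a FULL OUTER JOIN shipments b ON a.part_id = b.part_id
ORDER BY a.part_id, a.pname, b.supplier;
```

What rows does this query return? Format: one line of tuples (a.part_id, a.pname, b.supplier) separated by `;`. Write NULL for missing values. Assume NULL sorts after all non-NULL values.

FULL OUTER JOIN keeps every row from both sides; unmatched rows get NULL for the other side's columns.
Matching on a.part_id = b.part_id.
- a row (part_id=9): no match → kept, b columns NULL.
- a row (part_id=3): no match → kept, b columns NULL.
- a row (part_id=8): no match → kept, b columns NULL.
- 4 row(s) from b found no a partner → padded with NULL.
After projecting and ordering:
a.part_id | a.pname | b.supplier
3 | Panel | NULL
8 | Widget | NULL
9 | Valve | NULL
NULL | NULL | Eve
NULL | NULL | Pia
NULL | NULL | Raj
NULL | NULL | Raj

(3, Panel, NULL); (8, Widget, NULL); (9, Valve, NULL); (NULL, NULL, Eve); (NULL, NULL, Pia); (NULL, NULL, Raj); (NULL, NULL, Raj)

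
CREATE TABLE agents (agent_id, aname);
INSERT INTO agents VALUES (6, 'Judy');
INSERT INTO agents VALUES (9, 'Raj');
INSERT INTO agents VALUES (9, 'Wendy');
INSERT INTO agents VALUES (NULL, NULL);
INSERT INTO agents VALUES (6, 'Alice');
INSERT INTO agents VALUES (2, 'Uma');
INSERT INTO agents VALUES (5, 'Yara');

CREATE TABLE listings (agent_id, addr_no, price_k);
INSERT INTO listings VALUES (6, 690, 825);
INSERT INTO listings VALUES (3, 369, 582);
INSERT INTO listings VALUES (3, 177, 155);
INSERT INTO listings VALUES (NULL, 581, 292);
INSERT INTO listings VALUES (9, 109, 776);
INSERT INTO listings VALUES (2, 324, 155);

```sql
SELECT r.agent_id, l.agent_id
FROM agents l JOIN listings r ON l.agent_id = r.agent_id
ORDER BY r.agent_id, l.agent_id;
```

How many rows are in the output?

INNER JOIN keeps only pairs where the ON condition holds.
Matching on l.agent_id = r.agent_id. A NULL in a compared column never satisfies the condition.
- agent_id=6: 1 matching r row(s), so 1 row(s) emitted.
- agent_id=9: 1 matching r row(s), so 1 row(s) emitted.
- agent_id=9: 1 matching r row(s), so 1 row(s) emitted.
- agent_id=NULL: no matching r row, dropped.
- agent_id=6: 1 matching r row(s), so 1 row(s) emitted.
- agent_id=2: 1 matching r row(s), so 1 row(s) emitted.
- agent_id=5: no matching r row, dropped.
Total: 5 rows.

5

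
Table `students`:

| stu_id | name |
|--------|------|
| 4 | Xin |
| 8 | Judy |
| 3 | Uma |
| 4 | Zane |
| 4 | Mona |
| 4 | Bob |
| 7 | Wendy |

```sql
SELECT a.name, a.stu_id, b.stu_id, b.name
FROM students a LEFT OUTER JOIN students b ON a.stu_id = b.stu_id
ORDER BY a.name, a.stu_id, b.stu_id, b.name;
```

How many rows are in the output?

19

LEFT JOIN keeps every row from `students a`; unmatched rows get NULL for `students b`'s columns.
Matching on a.stu_id = b.stu_id.
- a row (stu_id=4): matches 4 b row(s) → 4 output row(s).
- a row (stu_id=8): matches 1 b row(s) → 1 output row(s).
- a row (stu_id=3): matches 1 b row(s) → 1 output row(s).
- a row (stu_id=4): matches 4 b row(s) → 4 output row(s).
- a row (stu_id=4): matches 4 b row(s) → 4 output row(s).
- a row (stu_id=4): matches 4 b row(s) → 4 output row(s).
- a row (stu_id=7): matches 1 b row(s) → 1 output row(s).
Total: 19 rows.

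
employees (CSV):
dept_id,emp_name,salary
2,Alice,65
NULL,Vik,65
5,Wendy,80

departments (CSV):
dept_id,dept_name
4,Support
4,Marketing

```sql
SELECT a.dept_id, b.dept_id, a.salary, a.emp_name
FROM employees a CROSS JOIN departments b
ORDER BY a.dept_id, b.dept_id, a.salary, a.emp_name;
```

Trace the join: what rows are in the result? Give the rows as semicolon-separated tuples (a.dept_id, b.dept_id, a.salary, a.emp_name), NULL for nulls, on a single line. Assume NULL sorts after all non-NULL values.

CROSS JOIN pairs every row of `employees` with every row of `departments`: 3 × 2 = 6 rows.
After projecting and ordering:
a.dept_id | b.dept_id | a.salary | a.emp_name
2 | 4 | 65 | Alice
2 | 4 | 65 | Alice
5 | 4 | 80 | Wendy
5 | 4 | 80 | Wendy
NULL | 4 | 65 | Vik
NULL | 4 | 65 | Vik

(2, 4, 65, Alice); (2, 4, 65, Alice); (5, 4, 80, Wendy); (5, 4, 80, Wendy); (NULL, 4, 65, Vik); (NULL, 4, 65, Vik)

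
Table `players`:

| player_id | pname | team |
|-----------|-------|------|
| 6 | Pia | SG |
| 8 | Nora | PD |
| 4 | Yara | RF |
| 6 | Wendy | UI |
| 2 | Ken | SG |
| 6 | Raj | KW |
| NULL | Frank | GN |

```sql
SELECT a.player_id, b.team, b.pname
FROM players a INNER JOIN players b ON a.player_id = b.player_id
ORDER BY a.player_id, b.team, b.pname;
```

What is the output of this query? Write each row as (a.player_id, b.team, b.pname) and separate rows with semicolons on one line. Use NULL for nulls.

INNER JOIN keeps only pairs where the ON condition holds.
Matching on a.player_id = b.player_id. A NULL in a compared column never satisfies the condition.
- a[0] player_id=6 → 3 match(es) in b → 3 row(s).
- a[1] player_id=8 → 1 match(es) in b → 1 row(s).
- a[2] player_id=4 → 1 match(es) in b → 1 row(s).
- a[3] player_id=6 → 3 match(es) in b → 3 row(s).
- a[4] player_id=2 → 1 match(es) in b → 1 row(s).
- a[5] player_id=6 → 3 match(es) in b → 3 row(s).
- a[6] player_id=NULL → no match; dropped.

(2, SG, Ken); (4, RF, Yara); (6, KW, Raj); (6, KW, Raj); (6, KW, Raj); (6, SG, Pia); (6, SG, Pia); (6, SG, Pia); (6, UI, Wendy); (6, UI, Wendy); (6, UI, Wendy); (8, PD, Nora)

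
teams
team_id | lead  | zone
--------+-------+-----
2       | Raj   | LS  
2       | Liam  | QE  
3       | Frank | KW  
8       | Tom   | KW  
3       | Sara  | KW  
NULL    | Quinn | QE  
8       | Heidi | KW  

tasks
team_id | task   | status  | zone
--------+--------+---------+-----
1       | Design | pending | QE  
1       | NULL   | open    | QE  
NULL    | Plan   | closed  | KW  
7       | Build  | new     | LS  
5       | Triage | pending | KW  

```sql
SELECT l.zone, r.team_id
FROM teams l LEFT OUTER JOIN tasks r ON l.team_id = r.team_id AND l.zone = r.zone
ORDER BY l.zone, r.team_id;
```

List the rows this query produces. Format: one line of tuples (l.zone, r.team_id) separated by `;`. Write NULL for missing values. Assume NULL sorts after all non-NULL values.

(KW, NULL); (KW, NULL); (KW, NULL); (KW, NULL); (LS, NULL); (QE, NULL); (QE, NULL)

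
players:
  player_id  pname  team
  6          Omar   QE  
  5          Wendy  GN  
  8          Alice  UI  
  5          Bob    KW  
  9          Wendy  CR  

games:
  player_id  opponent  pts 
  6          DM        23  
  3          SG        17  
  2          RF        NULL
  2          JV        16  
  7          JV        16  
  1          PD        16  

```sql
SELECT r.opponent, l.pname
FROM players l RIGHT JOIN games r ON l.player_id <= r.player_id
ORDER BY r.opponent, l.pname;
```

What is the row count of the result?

RIGHT JOIN keeps every row from `games`; unmatched rows get NULL for `players`'s columns.
Matching on l.player_id <= r.player_id.
Matched pairs: 6; unmatched r rows kept: 4.
Total: 6 matched + 4 padded = 10 rows.

10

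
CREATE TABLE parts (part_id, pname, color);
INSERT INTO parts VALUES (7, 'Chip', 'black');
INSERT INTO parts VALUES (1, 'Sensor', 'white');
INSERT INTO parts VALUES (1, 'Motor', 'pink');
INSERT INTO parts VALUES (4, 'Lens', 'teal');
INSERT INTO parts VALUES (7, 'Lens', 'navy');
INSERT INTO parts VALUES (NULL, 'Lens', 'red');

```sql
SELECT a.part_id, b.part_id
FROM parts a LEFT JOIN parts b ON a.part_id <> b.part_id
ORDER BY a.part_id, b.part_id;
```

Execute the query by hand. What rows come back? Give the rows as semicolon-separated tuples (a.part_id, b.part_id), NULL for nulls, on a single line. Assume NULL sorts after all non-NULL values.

(1, 4); (1, 4); (1, 7); (1, 7); (1, 7); (1, 7); (4, 1); (4, 1); (4, 7); (4, 7); (7, 1); (7, 1); (7, 1); (7, 1); (7, 4); (7, 4); (NULL, NULL)

LEFT JOIN keeps every row from `parts a`; unmatched rows get NULL for `parts b`'s columns.
Matching on a.part_id <> b.part_id. A NULL in a compared column never satisfies the condition.
- a[0] part_id=7 → 3 match(es) in b → 3 row(s).
- a[1] part_id=1 → 3 match(es) in b → 3 row(s).
- a[2] part_id=1 → 3 match(es) in b → 3 row(s).
- a[3] part_id=4 → 4 match(es) in b → 4 row(s).
- a[4] part_id=7 → 3 match(es) in b → 3 row(s).
- a[5] part_id=NULL → no match; kept with NULLs on the b side.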